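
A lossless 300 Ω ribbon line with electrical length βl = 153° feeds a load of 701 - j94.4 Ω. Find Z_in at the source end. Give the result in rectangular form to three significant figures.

tan(βl) = tan(153°) = -0.51
Z_in = Z_0·(Z_L + jZ_0·tanβl)/(Z_0 + jZ_L·tanβl)
     = 300·(701 − j247)/(252 − j357)

Z_in ≈ 416 + j295 Ω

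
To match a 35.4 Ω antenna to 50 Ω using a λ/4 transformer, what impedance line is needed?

Z_qwt ≈ 42.1 Ω

Z_qwt = √(Z_0·R_L) = √(50 × 35.4) = √1770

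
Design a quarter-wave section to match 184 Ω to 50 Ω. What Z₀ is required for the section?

Z_qwt = √(Z_0·R_L) = √(50 × 184) = √9200

Z_qwt ≈ 95.9 Ω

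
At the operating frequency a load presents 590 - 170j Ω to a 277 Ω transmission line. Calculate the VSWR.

VSWR ≈ 2.35

Γ = (Z_L − Z_0)/(Z_L + Z_0) = (313 − j170)/(867 − j170)
|Γ| = 356/884 = 0.403
VSWR = (1 + |Γ|)/(1 − |Γ|) = 1.4/0.597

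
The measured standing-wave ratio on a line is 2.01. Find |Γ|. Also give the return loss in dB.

|Γ| ≈ 0.336; return loss ≈ 9.48 dB

|Γ| = (S − 1)/(S + 1) = (2.01 − 1)/(2.01 + 1) = 1.01/3.01
RL = −20·log₁₀|Γ| = −20·log₁₀(0.336)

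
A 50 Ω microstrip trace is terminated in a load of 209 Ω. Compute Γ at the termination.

Γ = 0.614

Γ = (Z_L − Z_0)/(Z_L + Z_0) = (209 − 50)/(209 + 50) = 159/259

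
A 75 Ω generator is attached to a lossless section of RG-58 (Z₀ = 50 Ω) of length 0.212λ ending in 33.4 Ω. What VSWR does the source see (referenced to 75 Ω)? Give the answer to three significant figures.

βl = 2π × 0.212 = 76.3°
tan(βl) = 4.11
Z_in = Z_0·(Z_L + jZ_0·tanβl)/(Z_0 + jZ_L·tanβl) = 70 + j13.3 Ω
Γ_s = (Z_in − Z_s)/(Z_in + Z_s) = (-5.01 + j13.3)/(145 + j13.3), |Γ_s| = 0.0978
VSWR = (1 + |Γ_s|)/(1 − |Γ_s|)

VSWR ≈ 1.22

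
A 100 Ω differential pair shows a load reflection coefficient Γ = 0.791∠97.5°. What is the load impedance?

Z_L ≈ 20.4 + j85.6 Ω

Z_L = Z_0·(1 + Γ)/(1 − Γ) = 100·(0.897 + j0.784)/(1.1 − j0.784)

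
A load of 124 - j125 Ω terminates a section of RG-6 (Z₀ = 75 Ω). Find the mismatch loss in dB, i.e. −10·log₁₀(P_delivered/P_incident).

Γ = (49 − j125)/(199 − j125), |Γ| = 0.571
|Γ|² = 0.326, so P_del/P_inc = 1 − |Γ|² = 0.674
ML = −10·log₁₀(1 − |Γ|²)

mismatch loss ≈ 1.72 dB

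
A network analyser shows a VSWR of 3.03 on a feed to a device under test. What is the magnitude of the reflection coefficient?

|Γ| ≈ 0.504

|Γ| = (S − 1)/(S + 1) = (3.03 − 1)/(3.03 + 1) = 2.03/4.03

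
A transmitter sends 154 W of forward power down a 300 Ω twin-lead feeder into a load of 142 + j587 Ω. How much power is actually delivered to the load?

P_delivered ≈ 48.6 W

|Γ| = |(-158 + j587)/(442 + j587)| = 0.827
|Γ|² = 0.684
P_refl = |Γ|²·P_inc = 105 W, P_del = (1 − |Γ|²)·P_inc = 48.6 W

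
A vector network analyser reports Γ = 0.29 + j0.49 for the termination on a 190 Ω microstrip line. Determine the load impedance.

Z_L = Z_0·(1 + Γ)/(1 − Γ) = 190·(1.29 + j0.49)/(0.71 − j0.49)

Z_L ≈ 173 + j250 Ω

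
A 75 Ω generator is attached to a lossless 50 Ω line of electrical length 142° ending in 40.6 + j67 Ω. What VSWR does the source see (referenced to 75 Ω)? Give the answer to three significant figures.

tan(βl) = -0.781
Z_in = Z_0·(Z_L + jZ_0·tanβl)/(Z_0 + jZ_L·tanβl) = 14.2 + j18.1 Ω
Γ_s = (Z_in − Z_s)/(Z_in + Z_s) = (-60.8 + j18.1)/(89.2 + j18.1), |Γ_s| = 0.696
VSWR = (1 + |Γ_s|)/(1 − |Γ_s|)

VSWR ≈ 5.58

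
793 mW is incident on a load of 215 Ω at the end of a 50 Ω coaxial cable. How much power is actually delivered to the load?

P_delivered ≈ 486 mW

Γ = (215 − 50)/(215 + 50) = 0.623
|Γ|² = 0.388
P_refl = |Γ|²·P_inc = 307 mW, P_del = (1 − |Γ|²)·P_inc = 486 mW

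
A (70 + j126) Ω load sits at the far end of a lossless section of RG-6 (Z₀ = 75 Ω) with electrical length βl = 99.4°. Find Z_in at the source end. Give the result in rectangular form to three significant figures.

tan(βl) = tan(99.4°) = -6.04
Z_in = Z_0·(Z_L + jZ_0·tanβl)/(Z_0 + jZ_L·tanβl)
     = 75·(70 − j327)/(836 − j423)

Z_in ≈ 16.8 − j20.8 Ω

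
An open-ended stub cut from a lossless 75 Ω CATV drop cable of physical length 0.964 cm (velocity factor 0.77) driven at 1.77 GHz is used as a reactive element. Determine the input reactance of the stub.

X_in ≈ -150 Ω (capacitive)

λ = v/f = 0.77·c / 1.77 GHz = 0.131 m
βl = 2π·l/λ = 2π × 0.0739 = 26.6°
tan(βl) = 0.501
For an open-ended stub, Z_in = −jZ_0·cot(βl) = −jZ_0/tan(βl)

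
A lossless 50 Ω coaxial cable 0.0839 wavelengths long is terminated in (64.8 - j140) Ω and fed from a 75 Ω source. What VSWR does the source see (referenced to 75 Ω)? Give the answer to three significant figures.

VSWR ≈ 8.89

βl = 2π × 0.0839 = 30.2°
tan(βl) = 0.582
Z_in = Z_0·(Z_L + jZ_0·tanβl)/(Z_0 + jZ_L·tanβl) = 11.6 − j45.5 Ω
Γ_s = (Z_in − Z_s)/(Z_in + Z_s) = (-63.4 − j45.5)/(86.6 − j45.5), |Γ_s| = 0.798
VSWR = (1 + |Γ_s|)/(1 − |Γ_s|)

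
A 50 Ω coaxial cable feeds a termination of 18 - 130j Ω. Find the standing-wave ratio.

VSWR ≈ 21.9

Γ = (Z_L − Z_0)/(Z_L + Z_0) = (-32 − j130)/(68 − j130)
|Γ| = 134/147 = 0.913
VSWR = (1 + |Γ|)/(1 − |Γ|) = 1.91/0.0875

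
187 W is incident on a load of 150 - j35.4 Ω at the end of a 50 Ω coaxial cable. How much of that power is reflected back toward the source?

P_reflected ≈ 51 W

|Γ| = |(100 − j35.4)/(200 − j35.4)| = 0.522
|Γ|² = 0.273
P_refl = |Γ|²·P_inc = 51 W, P_del = (1 − |Γ|²)·P_inc = 136 W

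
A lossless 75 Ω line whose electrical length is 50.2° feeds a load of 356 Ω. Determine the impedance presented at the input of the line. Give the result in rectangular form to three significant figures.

tan(βl) = tan(50.2°) = 1.2
Z_in = Z_0·(Z_L + jZ_0·tanβl)/(Z_0 + jZ_L·tanβl)
     = 75·(356 + j90)/(75 + j427)

Z_in ≈ 26 − j57.9 Ω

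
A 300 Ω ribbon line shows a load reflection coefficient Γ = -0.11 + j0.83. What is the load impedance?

Z_L = Z_0·(1 + Γ)/(1 − Γ) = 300·(0.89 + j0.83)/(1.11 − j0.83)

Z_L ≈ 46.7 + j259 Ω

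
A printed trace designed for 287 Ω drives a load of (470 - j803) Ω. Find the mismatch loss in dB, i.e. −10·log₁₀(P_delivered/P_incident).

Γ = (183 − j803)/(757 − j803), |Γ| = 0.746
|Γ|² = 0.557, so P_del/P_inc = 1 − |Γ|² = 0.443
ML = −10·log₁₀(1 − |Γ|²)

mismatch loss ≈ 3.54 dB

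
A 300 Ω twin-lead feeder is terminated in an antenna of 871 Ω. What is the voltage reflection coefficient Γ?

Γ = (Z_L − Z_0)/(Z_L + Z_0) = (871 − 300)/(871 + 300) = 571/1171

Γ = 0.488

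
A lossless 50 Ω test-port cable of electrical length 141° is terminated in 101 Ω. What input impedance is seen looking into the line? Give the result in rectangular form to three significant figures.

Z_in ≈ 45.5 + j33.9 Ω

tan(βl) = tan(141°) = -0.81
Z_in = Z_0·(Z_L + jZ_0·tanβl)/(Z_0 + jZ_L·tanβl)
     = 50·(101 − j40.5)/(50 − j81.8)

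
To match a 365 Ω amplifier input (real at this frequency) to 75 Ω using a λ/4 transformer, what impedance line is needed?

Z_qwt = √(Z_0·R_L) = √(75 × 365) = √27380

Z_qwt ≈ 165 Ω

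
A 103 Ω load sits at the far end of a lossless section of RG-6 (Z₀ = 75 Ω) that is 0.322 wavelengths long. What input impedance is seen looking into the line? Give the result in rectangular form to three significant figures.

βl = 2π × 0.322 = 116°
tan(βl) = tan(116°) = -2.06
Z_in = Z_0·(Z_L + jZ_0·tanβl)/(Z_0 + jZ_L·tanβl)
     = 75·(103 − j154)/(75 − j212)

Z_in ≈ 60 + j15.2 Ω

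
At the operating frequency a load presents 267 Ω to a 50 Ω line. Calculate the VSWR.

Γ = (267 − 50)/(267 + 50) = 0.685
VSWR = (1 + 0.685)/(1 − 0.685)

VSWR ≈ 5.34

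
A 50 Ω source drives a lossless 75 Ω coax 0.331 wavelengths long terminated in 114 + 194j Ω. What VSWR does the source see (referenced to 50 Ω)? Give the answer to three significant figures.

βl = 2π × 0.331 = 119°
tan(βl) = -1.79
Z_in = Z_0·(Z_L + jZ_0·tanβl)/(Z_0 + jZ_L·tanβl) = 12.3 + j16.5 Ω
Γ_s = (Z_in − Z_s)/(Z_in + Z_s) = (-37.7 + j16.5)/(62.3 + j16.5), |Γ_s| = 0.64
VSWR = (1 + |Γ_s|)/(1 − |Γ_s|)

VSWR ≈ 4.55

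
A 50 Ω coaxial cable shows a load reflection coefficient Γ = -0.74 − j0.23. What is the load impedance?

Z_L = Z_0·(1 + Γ)/(1 − Γ) = 50·(0.26 − j0.23)/(1.74 + j0.23)

Z_L ≈ 6.48 − j7.47 Ω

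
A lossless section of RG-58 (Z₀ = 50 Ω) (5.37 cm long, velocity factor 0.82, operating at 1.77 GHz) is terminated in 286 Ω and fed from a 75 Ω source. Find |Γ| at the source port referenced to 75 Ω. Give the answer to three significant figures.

|Γ| ≈ 0.71

λ = v/f = 0.82·c / 1.77 GHz = 0.139 m
βl = 2π·l/λ = 2π × 0.386 = 139°
tan(βl) = -0.866
Z_in = Z_0·(Z_L + jZ_0·tanβl)/(Z_0 + jZ_L·tanβl) = 19.6 + j53.8 Ω
Γ_s = (Z_in − Z_s)/(Z_in + Z_s) = (-55.4 + j53.8)/(94.6 + j53.8), |Γ_s| = 0.71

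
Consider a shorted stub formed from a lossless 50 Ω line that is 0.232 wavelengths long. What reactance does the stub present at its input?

βl = 2π × 0.232 = 83.5°
tan(βl) = 8.8
For a shorted stub, Z_in = jZ_0·tan(βl)

X_in ≈ 440 Ω (inductive)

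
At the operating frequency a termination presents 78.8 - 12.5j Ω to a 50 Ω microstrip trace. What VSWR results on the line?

Γ = (Z_L − Z_0)/(Z_L + Z_0) = (28.8 − j12.5)/(128.8 − j12.5)
|Γ| = 31.4/129 = 0.243
VSWR = (1 + |Γ|)/(1 − |Γ|) = 1.24/0.757

VSWR ≈ 1.64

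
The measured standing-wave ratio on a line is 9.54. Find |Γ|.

|Γ| ≈ 0.81

|Γ| = (S − 1)/(S + 1) = (9.54 − 1)/(9.54 + 1) = 8.54/10.5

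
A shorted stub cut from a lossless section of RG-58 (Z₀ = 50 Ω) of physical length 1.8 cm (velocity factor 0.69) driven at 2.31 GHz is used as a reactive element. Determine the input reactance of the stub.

λ = v/f = 0.69·c / 2.31 GHz = 0.0896 m
βl = 2π·l/λ = 2π × 0.201 = 72.3°
tan(βl) = 3.14
For a shorted stub, Z_in = jZ_0·tan(βl)

X_in ≈ 157 Ω (inductive)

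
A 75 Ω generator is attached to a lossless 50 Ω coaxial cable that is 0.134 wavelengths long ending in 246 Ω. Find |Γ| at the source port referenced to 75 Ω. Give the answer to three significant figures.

βl = 2π × 0.134 = 48.2°
tan(βl) = 1.12
Z_in = Z_0·(Z_L + jZ_0·tanβl)/(Z_0 + jZ_L·tanβl) = 17.7 − j41.4 Ω
Γ_s = (Z_in − Z_s)/(Z_in + Z_s) = (-57.3 − j41.4)/(92.7 − j41.4), |Γ_s| = 0.697

|Γ| ≈ 0.697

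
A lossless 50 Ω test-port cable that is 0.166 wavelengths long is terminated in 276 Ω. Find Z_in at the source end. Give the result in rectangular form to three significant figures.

βl = 2π × 0.166 = 59.8°
tan(βl) = tan(59.8°) = 1.72
Z_in = Z_0·(Z_L + jZ_0·tanβl)/(Z_0 + jZ_L·tanβl)
     = 50·(276 + j85.8)/(50 + j473)

Z_in ≈ 12 − j27.9 Ω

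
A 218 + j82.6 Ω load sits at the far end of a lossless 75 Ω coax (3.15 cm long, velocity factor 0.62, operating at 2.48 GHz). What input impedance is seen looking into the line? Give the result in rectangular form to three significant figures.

λ = v/f = 0.62·c / 2.48 GHz = 0.075 m
βl = 2π·l/λ = 2π × 0.42 = 151°
tan(βl) = tan(151°) = -0.55
Z_in = Z_0·(Z_L + jZ_0·tanβl)/(Z_0 + jZ_L·tanβl)
     = 75·(218 + j41.4)/(120 − j120)

Z_in ≈ 55.3 + j80.8 Ω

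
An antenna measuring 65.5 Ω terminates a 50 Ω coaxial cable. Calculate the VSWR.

VSWR ≈ 1.31

Γ = (65.5 − 50)/(65.5 + 50) = 0.134
VSWR = (1 + 0.134)/(1 − 0.134)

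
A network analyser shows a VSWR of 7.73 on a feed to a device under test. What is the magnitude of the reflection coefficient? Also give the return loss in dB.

|Γ| ≈ 0.771; return loss ≈ 2.26 dB

|Γ| = (S − 1)/(S + 1) = (7.73 − 1)/(7.73 + 1) = 6.73/8.73
RL = −20·log₁₀|Γ| = −20·log₁₀(0.771)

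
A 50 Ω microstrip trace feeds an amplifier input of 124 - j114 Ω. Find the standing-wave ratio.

Γ = (Z_L − Z_0)/(Z_L + Z_0) = (74 − j114)/(174 − j114)
|Γ| = 136/208 = 0.653
VSWR = (1 + |Γ|)/(1 − |Γ|) = 1.65/0.347

VSWR ≈ 4.77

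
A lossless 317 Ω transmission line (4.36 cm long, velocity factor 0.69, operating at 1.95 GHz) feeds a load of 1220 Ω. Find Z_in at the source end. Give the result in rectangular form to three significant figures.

λ = v/f = 0.69·c / 1.95 GHz = 0.106 m
βl = 2π·l/λ = 2π × 0.411 = 148°
tan(βl) = tan(148°) = -0.628
Z_in = Z_0·(Z_L + jZ_0·tanβl)/(Z_0 + jZ_L·tanβl)
     = 317·(1220 − j199)/(317 − j766)

Z_in ≈ 249 + j402 Ω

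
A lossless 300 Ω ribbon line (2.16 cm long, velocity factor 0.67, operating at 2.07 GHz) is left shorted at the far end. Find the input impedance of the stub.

λ = v/f = 0.67·c / 2.07 GHz = 0.0971 m
βl = 2π·l/λ = 2π × 0.222 = 80.1°
tan(βl) = 5.72
For a shorted stub, Z_in = jZ_0·tan(βl)

Z_in ≈ +j1720 Ω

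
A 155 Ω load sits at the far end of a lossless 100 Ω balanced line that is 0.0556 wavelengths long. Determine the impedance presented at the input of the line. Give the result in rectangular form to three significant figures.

βl = 2π × 0.0556 = 20°
tan(βl) = tan(20°) = 0.364
Z_in = Z_0·(Z_L + jZ_0·tanβl)/(Z_0 + jZ_L·tanβl)
     = 100·(155 + j36.4)/(100 + j56.5)

Z_in ≈ 133 − j38.7 Ω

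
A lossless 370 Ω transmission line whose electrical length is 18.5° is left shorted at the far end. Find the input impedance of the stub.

tan(βl) = 0.335
For a shorted stub, Z_in = jZ_0·tan(βl)

Z_in ≈ +j124 Ω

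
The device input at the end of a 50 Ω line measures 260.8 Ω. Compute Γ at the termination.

Γ = 0.678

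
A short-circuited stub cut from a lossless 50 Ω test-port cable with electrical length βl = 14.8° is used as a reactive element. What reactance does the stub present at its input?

X_in ≈ 13.2 Ω (inductive)

tan(βl) = 0.264
For a short-circuited stub, Z_in = jZ_0·tan(βl)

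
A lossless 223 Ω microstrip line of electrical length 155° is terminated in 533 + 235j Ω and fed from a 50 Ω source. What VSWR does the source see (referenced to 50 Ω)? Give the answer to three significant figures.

tan(βl) = -0.466
Z_in = Z_0·(Z_L + jZ_0·tanβl)/(Z_0 + jZ_L·tanβl) = 187 + j228 Ω
Γ_s = (Z_in − Z_s)/(Z_in + Z_s) = (137 + j228)/(237 + j228), |Γ_s| = 0.809
VSWR = (1 + |Γ_s|)/(1 − |Γ_s|)

VSWR ≈ 9.45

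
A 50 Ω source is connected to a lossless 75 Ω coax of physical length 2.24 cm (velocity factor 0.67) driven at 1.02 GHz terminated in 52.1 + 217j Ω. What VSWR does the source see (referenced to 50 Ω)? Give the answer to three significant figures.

VSWR ≈ 19.4

λ = v/f = 0.67·c / 1.02 GHz = 0.197 m
βl = 2π·l/λ = 2π × 0.114 = 40.9°
tan(βl) = 0.867
Z_in = Z_0·(Z_L + jZ_0·tanβl)/(Z_0 + jZ_L·tanβl) = 34.6 − j173 Ω
Γ_s = (Z_in − Z_s)/(Z_in + Z_s) = (-15.4 − j173)/(84.6 − j173), |Γ_s| = 0.902
VSWR = (1 + |Γ_s|)/(1 − |Γ_s|)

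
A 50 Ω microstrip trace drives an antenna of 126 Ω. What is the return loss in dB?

RL ≈ 7.29 dB

Γ = (126 − 50)/(126 + 50) = 0.432
RL = −20·log₁₀|Γ| = −20·log₁₀(0.432)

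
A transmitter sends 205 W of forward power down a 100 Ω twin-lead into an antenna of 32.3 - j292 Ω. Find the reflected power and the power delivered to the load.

|Γ| = |(-67.7 − j292)/(132.3 − j292)| = 0.935
|Γ|² = 0.874
P_refl = |Γ|²·P_inc = 179 W, P_del = (1 − |Γ|²)·P_inc = 25.8 W

P_reflected ≈ 179 W; P_delivered ≈ 25.8 W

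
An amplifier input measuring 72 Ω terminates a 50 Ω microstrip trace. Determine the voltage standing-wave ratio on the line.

VSWR ≈ 1.44

For a purely resistive load, VSWR = R_L/Z_0 or Z_0/R_L (whichever > 1) = 72/50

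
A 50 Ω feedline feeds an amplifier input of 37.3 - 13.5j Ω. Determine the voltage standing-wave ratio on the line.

Γ = (Z_L − Z_0)/(Z_L + Z_0) = (-12.7 − j13.5)/(87.3 − j13.5)
|Γ| = 18.5/88.3 = 0.21
VSWR = (1 + |Γ|)/(1 − |Γ|) = 1.21/0.79

VSWR ≈ 1.53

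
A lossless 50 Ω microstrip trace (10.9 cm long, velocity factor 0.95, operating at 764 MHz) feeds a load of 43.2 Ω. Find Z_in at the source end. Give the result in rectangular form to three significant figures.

λ = v/f = 0.95·c / 764 MHz = 0.373 m
βl = 2π·l/λ = 2π × 0.292 = 105°
tan(βl) = tan(105°) = -3.68
Z_in = Z_0·(Z_L + jZ_0·tanβl)/(Z_0 + jZ_L·tanβl)
     = 50·(43.2 − j184)/(50 − j159)

Z_in ≈ 56.6 − j4.2 Ω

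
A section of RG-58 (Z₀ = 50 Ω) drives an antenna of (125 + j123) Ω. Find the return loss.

RL ≈ 3.43 dB

Γ = (75 + j123)/(175 + j123), |Γ| = 0.673
RL = −20·log₁₀|Γ| = −20·log₁₀(0.673)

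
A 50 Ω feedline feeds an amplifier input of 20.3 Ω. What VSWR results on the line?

VSWR ≈ 2.46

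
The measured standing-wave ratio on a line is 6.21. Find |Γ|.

|Γ| ≈ 0.723

|Γ| = (S − 1)/(S + 1) = (6.21 − 1)/(6.21 + 1) = 5.21/7.21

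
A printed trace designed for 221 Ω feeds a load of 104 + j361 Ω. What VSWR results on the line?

VSWR ≈ 8.14

Γ = (Z_L − Z_0)/(Z_L + Z_0) = (-117 + j361)/(325 + j361)
|Γ| = 379/486 = 0.781
VSWR = (1 + |Γ|)/(1 − |Γ|) = 1.78/0.219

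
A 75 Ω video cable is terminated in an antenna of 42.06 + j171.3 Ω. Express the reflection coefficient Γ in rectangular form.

Γ ≈ 0.592 + j0.597

Γ = (Z_L − Z_0)/(Z_L + Z_0) = (-32.94 + j171.3)/(117.1 + j171.3)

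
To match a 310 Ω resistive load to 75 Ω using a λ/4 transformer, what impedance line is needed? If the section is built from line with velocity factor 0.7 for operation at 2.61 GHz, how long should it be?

Z_qwt ≈ 152 Ω; length ≈ 2.01 cm

Z_qwt = √(Z_0·R_L) = √(75 × 310) = √23250
λ = 0.7·c/f = 0.0805 m, so l = λ/4 = 0.0201 m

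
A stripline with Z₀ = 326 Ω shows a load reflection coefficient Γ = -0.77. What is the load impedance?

Z_L = Z_0·(1 + Γ)/(1 − Γ) = 326·(0.23)/(1.77)

Z_L ≈ 42.4 Ω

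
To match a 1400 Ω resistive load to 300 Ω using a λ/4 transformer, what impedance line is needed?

Z_qwt = √(Z_0·R_L) = √(300 × 1400) = √420000

Z_qwt ≈ 648 Ω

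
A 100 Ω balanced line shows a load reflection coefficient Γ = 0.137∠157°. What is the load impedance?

Z_L = Z_0·(1 + Γ)/(1 − Γ) = 100·(0.874 + j0.0535)/(1.13 − j0.0535)

Z_L ≈ 77.2 + j8.42 Ω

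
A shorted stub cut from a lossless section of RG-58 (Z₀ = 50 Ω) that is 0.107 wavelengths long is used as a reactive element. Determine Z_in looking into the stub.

βl = 2π × 0.107 = 38.5°
tan(βl) = 0.796
For a shorted stub, Z_in = jZ_0·tan(βl)

Z_in ≈ +j39.8 Ω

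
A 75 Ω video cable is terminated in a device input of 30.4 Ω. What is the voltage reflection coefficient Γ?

Γ = -0.423

Γ = (Z_L − Z_0)/(Z_L + Z_0) = (30.4 − 75)/(30.4 + 75) = -44.6/105.4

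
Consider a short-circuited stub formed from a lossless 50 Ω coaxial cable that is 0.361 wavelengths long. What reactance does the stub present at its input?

X_in ≈ -59.7 Ω (capacitive)

βl = 2π × 0.361 = 130°
tan(βl) = -1.19
For a short-circuited stub, Z_in = jZ_0·tan(βl)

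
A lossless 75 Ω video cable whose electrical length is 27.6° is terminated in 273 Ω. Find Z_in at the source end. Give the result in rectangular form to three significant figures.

tan(βl) = tan(27.6°) = 0.523
Z_in = Z_0·(Z_L + jZ_0·tanβl)/(Z_0 + jZ_L·tanβl)
     = 75·(273 + j39.2)/(75 + j143)

Z_in ≈ 75.2 − j104 Ω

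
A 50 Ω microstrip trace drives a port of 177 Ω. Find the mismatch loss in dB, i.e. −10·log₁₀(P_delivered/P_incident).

mismatch loss ≈ 1.63 dB

Γ = (177 − 50)/(177 + 50) = 0.559
|Γ|² = 0.313, so P_del/P_inc = 1 − |Γ|² = 0.687
ML = −10·log₁₀(1 − |Γ|²)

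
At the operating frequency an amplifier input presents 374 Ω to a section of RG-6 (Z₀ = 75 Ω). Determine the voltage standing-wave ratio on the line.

VSWR ≈ 4.99

Γ = (374 − 75)/(374 + 75) = 0.666
VSWR = (1 + 0.666)/(1 − 0.666)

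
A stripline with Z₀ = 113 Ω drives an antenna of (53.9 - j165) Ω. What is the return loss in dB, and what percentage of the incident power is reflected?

RL ≈ 2.54 dB; 55.8% of incident power reflected

Γ = (-59.1 − j165)/(166.9 − j165), |Γ| = 0.747
RL = −20·log₁₀(0.747) = 2.54 dB
P_refl/P_inc = |Γ|² = 0.558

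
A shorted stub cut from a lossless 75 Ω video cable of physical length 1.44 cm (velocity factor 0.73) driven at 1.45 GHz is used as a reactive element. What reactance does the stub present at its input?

X_in ≈ 51.2 Ω (inductive)

λ = v/f = 0.73·c / 1.45 GHz = 0.151 m
βl = 2π·l/λ = 2π × 0.0953 = 34.3°
tan(βl) = 0.683
For a shorted stub, Z_in = jZ_0·tan(βl)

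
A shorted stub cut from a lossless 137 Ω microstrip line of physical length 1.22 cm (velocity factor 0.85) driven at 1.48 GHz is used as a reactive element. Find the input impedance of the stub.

Z_in ≈ +j65.3 Ω

λ = v/f = 0.85·c / 1.48 GHz = 0.172 m
βl = 2π·l/λ = 2π × 0.0708 = 25.5°
tan(βl) = 0.477
For a shorted stub, Z_in = jZ_0·tan(βl)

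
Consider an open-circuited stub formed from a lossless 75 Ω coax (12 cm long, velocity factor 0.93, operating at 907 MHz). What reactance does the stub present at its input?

λ = v/f = 0.93·c / 907 MHz = 0.308 m
βl = 2π·l/λ = 2π × 0.39 = 140°
tan(βl) = -0.826
For an open-circuited stub, Z_in = −jZ_0·cot(βl) = −jZ_0/tan(βl)

X_in ≈ 90.8 Ω (inductive)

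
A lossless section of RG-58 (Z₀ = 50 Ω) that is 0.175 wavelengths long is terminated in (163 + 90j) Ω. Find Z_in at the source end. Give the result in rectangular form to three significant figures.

Z_in ≈ 16.7 − j32.1 Ω

βl = 2π × 0.175 = 63°
tan(βl) = tan(63°) = 1.96
Z_in = Z_0·(Z_L + jZ_0·tanβl)/(Z_0 + jZ_L·tanβl)
     = 50·(163 + j188)/(-127 + j320)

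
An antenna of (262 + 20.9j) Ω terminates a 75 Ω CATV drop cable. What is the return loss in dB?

RL ≈ 5.08 dB

Γ = (187 + j20.9)/(337 + j20.9), |Γ| = 0.557
RL = −20·log₁₀|Γ| = −20·log₁₀(0.557)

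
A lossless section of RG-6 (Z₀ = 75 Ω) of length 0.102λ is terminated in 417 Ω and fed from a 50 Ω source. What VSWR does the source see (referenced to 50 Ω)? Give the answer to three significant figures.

βl = 2π × 0.102 = 36.7°
tan(βl) = 0.746
Z_in = Z_0·(Z_L + jZ_0·tanβl)/(Z_0 + jZ_L·tanβl) = 35.7 − j91.9 Ω
Γ_s = (Z_in − Z_s)/(Z_in + Z_s) = (-14.3 − j91.9)/(85.7 − j91.9), |Γ_s| = 0.741
VSWR = (1 + |Γ_s|)/(1 − |Γ_s|)

VSWR ≈ 6.71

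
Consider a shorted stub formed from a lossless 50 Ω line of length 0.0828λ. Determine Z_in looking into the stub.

Z_in ≈ +j28.6 Ω

βl = 2π × 0.0828 = 29.8°
tan(βl) = 0.573
For a shorted stub, Z_in = jZ_0·tan(βl)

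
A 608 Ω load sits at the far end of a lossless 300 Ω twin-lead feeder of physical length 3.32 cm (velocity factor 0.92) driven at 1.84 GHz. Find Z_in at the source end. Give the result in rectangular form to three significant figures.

λ = v/f = 0.92·c / 1.84 GHz = 0.15 m
βl = 2π·l/λ = 2π × 0.221 = 79.7°
tan(βl) = tan(79.7°) = 5.49
Z_in = Z_0·(Z_L + jZ_0·tanβl)/(Z_0 + jZ_L·tanβl)
     = 300·(608 + j1650)/(300 + j3340)

Z_in ≈ 152 − j41 Ω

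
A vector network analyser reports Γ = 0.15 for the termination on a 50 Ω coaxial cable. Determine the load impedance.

Z_L ≈ 67.6 Ω

Z_L = Z_0·(1 + Γ)/(1 − Γ) = 50·(1.15)/(0.85)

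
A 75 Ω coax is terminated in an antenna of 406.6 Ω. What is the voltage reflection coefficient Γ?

Γ = (Z_L − Z_0)/(Z_L + Z_0) = (406.6 − 75)/(406.6 + 75) = 331.6/481.6

Γ = 0.689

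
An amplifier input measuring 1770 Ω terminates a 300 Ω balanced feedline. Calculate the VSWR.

VSWR ≈ 5.9

Γ = (1770 − 300)/(1770 + 300) = 0.71
VSWR = (1 + 0.71)/(1 − 0.71)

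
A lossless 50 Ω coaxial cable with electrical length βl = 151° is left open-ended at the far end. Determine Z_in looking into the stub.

Z_in ≈ +j90.2 Ω

tan(βl) = -0.554
For an open-ended stub, Z_in = −jZ_0·cot(βl) = −jZ_0/tan(βl)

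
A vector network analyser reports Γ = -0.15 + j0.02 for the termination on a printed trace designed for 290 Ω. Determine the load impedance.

Z_L = Z_0·(1 + Γ)/(1 − Γ) = 290·(0.85 + j0.02)/(1.15 − j0.02)

Z_L ≈ 214 + j8.77 Ω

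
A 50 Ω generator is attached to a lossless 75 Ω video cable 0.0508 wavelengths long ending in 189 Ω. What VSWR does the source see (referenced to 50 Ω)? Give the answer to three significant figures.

VSWR ≈ 3.59

βl = 2π × 0.0508 = 18.3°
tan(βl) = 0.33
Z_in = Z_0·(Z_L + jZ_0·tanβl)/(Z_0 + jZ_L·tanβl) = 124 − j78.3 Ω
Γ_s = (Z_in − Z_s)/(Z_in + Z_s) = (73.8 − j78.3)/(174 − j78.3), |Γ_s| = 0.564
VSWR = (1 + |Γ_s|)/(1 − |Γ_s|)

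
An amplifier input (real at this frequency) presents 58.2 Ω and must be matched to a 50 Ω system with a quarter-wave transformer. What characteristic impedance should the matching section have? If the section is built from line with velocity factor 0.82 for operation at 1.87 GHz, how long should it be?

Z_qwt = √(Z_0·R_L) = √(50 × 58.2) = √2910
λ = 0.82·c/f = 0.132 m, so l = λ/4 = 0.0329 m

Z_qwt ≈ 53.9 Ω; length ≈ 3.29 cm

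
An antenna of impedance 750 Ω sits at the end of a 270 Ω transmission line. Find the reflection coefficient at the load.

Γ = (Z_L − Z_0)/(Z_L + Z_0) = (750 − 270)/(750 + 270) = 480/1020

Γ = 0.471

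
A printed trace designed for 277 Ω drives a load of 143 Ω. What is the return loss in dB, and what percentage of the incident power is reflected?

RL ≈ 9.92 dB; 10.2% of incident power reflected

Γ = (143 − 277)/(143 + 277) = -0.319
RL = −20·log₁₀(0.319) = 9.92 dB
P_refl/P_inc = |Γ|² = 0.102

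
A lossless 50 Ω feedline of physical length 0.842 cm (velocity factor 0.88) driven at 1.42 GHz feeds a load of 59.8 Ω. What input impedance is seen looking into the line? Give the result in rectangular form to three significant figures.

λ = v/f = 0.88·c / 1.42 GHz = 0.186 m
βl = 2π·l/λ = 2π × 0.0453 = 16.3°
tan(βl) = tan(16.3°) = 0.292
Z_in = Z_0·(Z_L + jZ_0·tanβl)/(Z_0 + jZ_L·tanβl)
     = 50·(59.8 + j14.6)/(50 + j17.5)

Z_in ≈ 57.8 − j5.61 Ω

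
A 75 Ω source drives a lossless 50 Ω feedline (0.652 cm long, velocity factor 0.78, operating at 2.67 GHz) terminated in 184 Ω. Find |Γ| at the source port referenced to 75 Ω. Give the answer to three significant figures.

|Γ| ≈ 0.514

λ = v/f = 0.78·c / 2.67 GHz = 0.0876 m
βl = 2π·l/λ = 2π × 0.0744 = 26.8°
tan(βl) = 0.505
Z_in = Z_0·(Z_L + jZ_0·tanβl)/(Z_0 + jZ_L·tanβl) = 51.9 − j71.1 Ω
Γ_s = (Z_in − Z_s)/(Z_in + Z_s) = (-23.1 − j71.1)/(127 − j71.1), |Γ_s| = 0.514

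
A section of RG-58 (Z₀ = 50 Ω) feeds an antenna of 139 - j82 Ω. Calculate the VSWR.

Γ = (Z_L − Z_0)/(Z_L + Z_0) = (89 − j82)/(189 − j82)
|Γ| = 121/206 = 0.587
VSWR = (1 + |Γ|)/(1 − |Γ|) = 1.59/0.413

VSWR ≈ 3.85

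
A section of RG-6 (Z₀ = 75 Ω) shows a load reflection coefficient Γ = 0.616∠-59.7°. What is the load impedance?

Z_L = Z_0·(1 + Γ)/(1 − Γ) = 75·(1.31 − j0.532)/(0.689 + j0.532)

Z_L ≈ 61.4 − j105 Ω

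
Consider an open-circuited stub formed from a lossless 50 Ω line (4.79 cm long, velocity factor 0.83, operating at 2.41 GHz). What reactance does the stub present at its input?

X_in ≈ 215 Ω (inductive)

λ = v/f = 0.83·c / 2.41 GHz = 0.103 m
βl = 2π·l/λ = 2π × 0.464 = 167°
tan(βl) = -0.233
For an open-circuited stub, Z_in = −jZ_0·cot(βl) = −jZ_0/tan(βl)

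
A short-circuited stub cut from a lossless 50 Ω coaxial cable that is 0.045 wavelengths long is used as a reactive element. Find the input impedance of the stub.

Z_in ≈ +j14.5 Ω

βl = 2π × 0.045 = 16.2°
tan(βl) = 0.291
For a short-circuited stub, Z_in = jZ_0·tan(βl)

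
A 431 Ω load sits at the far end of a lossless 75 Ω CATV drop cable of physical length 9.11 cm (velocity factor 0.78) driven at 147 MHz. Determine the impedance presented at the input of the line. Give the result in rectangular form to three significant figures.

λ = v/f = 0.78·c / 147 MHz = 1.59 m
βl = 2π·l/λ = 2π × 0.0572 = 20.6°
tan(βl) = tan(20.6°) = 0.376
Z_in = Z_0·(Z_L + jZ_0·tanβl)/(Z_0 + jZ_L·tanβl)
     = 75·(431 + j28.2)/(75 + j162)

Z_in ≈ 86.8 − j159 Ω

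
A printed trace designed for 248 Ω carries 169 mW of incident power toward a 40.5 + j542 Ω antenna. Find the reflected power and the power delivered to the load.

P_reflected ≈ 151 mW; P_delivered ≈ 18 mW

|Γ| = |(-207.5 + j542)/(288.5 + j542)| = 0.945
|Γ|² = 0.893
P_refl = |Γ|²·P_inc = 151 mW, P_del = (1 − |Γ|²)·P_inc = 18 mW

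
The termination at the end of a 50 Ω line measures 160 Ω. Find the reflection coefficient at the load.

Γ = (Z_L − Z_0)/(Z_L + Z_0) = (160 − 50)/(160 + 50) = 110/210

Γ = 0.524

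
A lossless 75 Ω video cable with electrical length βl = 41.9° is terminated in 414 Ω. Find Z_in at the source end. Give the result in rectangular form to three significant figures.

tan(βl) = tan(41.9°) = 0.897
Z_in = Z_0·(Z_L + jZ_0·tanβl)/(Z_0 + jZ_L·tanβl)
     = 75·(414 + j67.3)/(75 + j371)

Z_in ≈ 29.3 − j77.7 Ω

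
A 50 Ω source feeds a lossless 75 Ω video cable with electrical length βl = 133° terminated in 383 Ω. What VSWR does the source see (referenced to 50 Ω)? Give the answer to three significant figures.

VSWR ≈ 5.42

tan(βl) = -1.07
Z_in = Z_0·(Z_L + jZ_0·tanβl)/(Z_0 + jZ_L·tanβl) = 26.6 + j65.1 Ω
Γ_s = (Z_in − Z_s)/(Z_in + Z_s) = (-23.4 + j65.1)/(76.6 + j65.1), |Γ_s| = 0.688
VSWR = (1 + |Γ_s|)/(1 − |Γ_s|)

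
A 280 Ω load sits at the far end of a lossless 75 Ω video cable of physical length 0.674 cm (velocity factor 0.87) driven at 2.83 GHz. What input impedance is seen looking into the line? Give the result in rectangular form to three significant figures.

Z_in ≈ 79.1 − j109 Ω

λ = v/f = 0.87·c / 2.83 GHz = 0.0922 m
βl = 2π·l/λ = 2π × 0.0731 = 26.3°
tan(βl) = tan(26.3°) = 0.494
Z_in = Z_0·(Z_L + jZ_0·tanβl)/(Z_0 + jZ_L·tanβl)
     = 75·(280 + j37.1)/(75 + j138)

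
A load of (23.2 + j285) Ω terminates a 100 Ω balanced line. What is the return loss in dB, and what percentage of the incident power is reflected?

Γ = (-76.8 + j285)/(123.2 + j285), |Γ| = 0.951
RL = −20·log₁₀(0.951) = 0.44 dB
P_refl/P_inc = |Γ|² = 0.904

RL ≈ 0.44 dB; 90.4% of incident power reflected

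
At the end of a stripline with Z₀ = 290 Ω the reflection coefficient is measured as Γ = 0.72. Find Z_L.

Z_L = Z_0·(1 + Γ)/(1 − Γ) = 290·(1.72)/(0.28)

Z_L ≈ 1780 Ω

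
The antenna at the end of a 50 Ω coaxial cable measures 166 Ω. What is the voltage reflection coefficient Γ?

Γ = (Z_L − Z_0)/(Z_L + Z_0) = (166 − 50)/(166 + 50) = 116/216

Γ = 0.537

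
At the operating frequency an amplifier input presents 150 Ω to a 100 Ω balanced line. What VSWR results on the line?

VSWR ≈ 1.5

For a purely resistive load, VSWR = R_L/Z_0 or Z_0/R_L (whichever > 1) = 150/100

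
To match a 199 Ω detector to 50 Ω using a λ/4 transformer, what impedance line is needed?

Z_qwt ≈ 99.7 Ω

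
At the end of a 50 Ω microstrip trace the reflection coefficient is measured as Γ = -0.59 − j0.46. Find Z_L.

Z_L = Z_0·(1 + Γ)/(1 − Γ) = 50·(0.41 − j0.46)/(1.59 + j0.46)

Z_L ≈ 8.04 − j16.8 Ω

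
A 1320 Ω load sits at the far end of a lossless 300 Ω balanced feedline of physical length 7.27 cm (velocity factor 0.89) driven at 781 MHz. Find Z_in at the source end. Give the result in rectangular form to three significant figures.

Z_in ≈ 71.9 − j67.8 Ω

λ = v/f = 0.89·c / 781 MHz = 0.342 m
βl = 2π·l/λ = 2π × 0.213 = 76.6°
tan(βl) = tan(76.6°) = 4.18
Z_in = Z_0·(Z_L + jZ_0·tanβl)/(Z_0 + jZ_L·tanβl)
     = 300·(1320 + j1250)/(300 + j5520)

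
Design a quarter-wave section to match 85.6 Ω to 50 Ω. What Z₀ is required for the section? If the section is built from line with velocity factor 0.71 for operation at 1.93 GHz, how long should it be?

Z_qwt ≈ 65.4 Ω; length ≈ 2.76 cm

Z_qwt = √(Z_0·R_L) = √(50 × 85.6) = √4280
λ = 0.71·c/f = 0.11 m, so l = λ/4 = 0.0276 m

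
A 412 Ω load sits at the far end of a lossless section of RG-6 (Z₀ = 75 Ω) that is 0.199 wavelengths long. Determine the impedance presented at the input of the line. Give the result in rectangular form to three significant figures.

βl = 2π × 0.199 = 71.6°
tan(βl) = tan(71.6°) = 3.01
Z_in = Z_0·(Z_L + jZ_0·tanβl)/(Z_0 + jZ_L·tanβl)
     = 75·(412 + j226)/(75 + j1240)

Z_in ≈ 15.1 − j24 Ω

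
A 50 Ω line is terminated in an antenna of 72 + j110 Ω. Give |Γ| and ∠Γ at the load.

Γ ≈ 0.683 ∠ 36.7°

Γ = (Z_L − Z_0)/(Z_L + Z_0) = (22 + j110)/(122 + j110)
|Γ| = 112/164 = 0.683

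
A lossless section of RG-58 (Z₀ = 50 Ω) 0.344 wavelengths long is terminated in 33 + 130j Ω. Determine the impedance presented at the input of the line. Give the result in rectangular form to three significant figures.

Z_in ≈ 4.3 + j12.2 Ω

βl = 2π × 0.344 = 124°
tan(βl) = tan(124°) = -1.49
Z_in = Z_0·(Z_L + jZ_0·tanβl)/(Z_0 + jZ_L·tanβl)
     = 50·(33 + j55.4)/(244 − j49.2)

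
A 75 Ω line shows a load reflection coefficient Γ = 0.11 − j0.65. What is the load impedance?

Z_L ≈ 34.9 − j80.3 Ω

Z_L = Z_0·(1 + Γ)/(1 − Γ) = 75·(1.11 − j0.65)/(0.89 + j0.65)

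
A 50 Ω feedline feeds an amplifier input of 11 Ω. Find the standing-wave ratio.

Γ = (11 − 50)/(11 + 50) = -0.639
VSWR = (1 + 0.639)/(1 − 0.639)

VSWR ≈ 4.55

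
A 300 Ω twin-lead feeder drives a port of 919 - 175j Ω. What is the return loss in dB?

RL ≈ 5.64 dB

Γ = (619 − j175)/(1219 − j175), |Γ| = 0.522
RL = −20·log₁₀|Γ| = −20·log₁₀(0.522)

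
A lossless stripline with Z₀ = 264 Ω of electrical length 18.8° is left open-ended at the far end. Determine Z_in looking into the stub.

tan(βl) = 0.34
For an open-ended stub, Z_in = −jZ_0·cot(βl) = −jZ_0/tan(βl)

Z_in ≈ −j775 Ω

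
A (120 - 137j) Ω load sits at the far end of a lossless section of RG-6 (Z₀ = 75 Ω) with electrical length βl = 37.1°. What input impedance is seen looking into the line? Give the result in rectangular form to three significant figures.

Z_in ≈ 26.4 − j47.1 Ω

tan(βl) = tan(37.1°) = 0.756
Z_in = Z_0·(Z_L + jZ_0·tanβl)/(Z_0 + jZ_L·tanβl)
     = 75·(120 − j80.3)/(179 + j90.8)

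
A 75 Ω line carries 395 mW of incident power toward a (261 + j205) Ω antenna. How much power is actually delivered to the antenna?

P_delivered ≈ 200 mW

|Γ| = |(186 + j205)/(336 + j205)| = 0.703
|Γ|² = 0.495
P_refl = |Γ|²·P_inc = 195 mW, P_del = (1 − |Γ|²)·P_inc = 200 mW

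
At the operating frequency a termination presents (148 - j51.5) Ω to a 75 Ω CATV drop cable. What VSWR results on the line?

Γ = (Z_L − Z_0)/(Z_L + Z_0) = (73 − j51.5)/(223 − j51.5)
|Γ| = 89.3/229 = 0.39
VSWR = (1 + |Γ|)/(1 − |Γ|) = 1.39/0.61

VSWR ≈ 2.28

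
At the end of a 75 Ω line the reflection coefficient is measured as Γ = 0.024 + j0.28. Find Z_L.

Z_L = Z_0·(1 + Γ)/(1 − Γ) = 75·(1.02 + j0.28)/(0.976 − j0.28)

Z_L ≈ 67 + j40.7 Ω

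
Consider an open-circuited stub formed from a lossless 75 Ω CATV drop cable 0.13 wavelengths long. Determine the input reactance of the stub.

βl = 2π × 0.13 = 46.8°
tan(βl) = 1.06
For an open-circuited stub, Z_in = −jZ_0·cot(βl) = −jZ_0/tan(βl)

X_in ≈ -70.4 Ω (capacitive)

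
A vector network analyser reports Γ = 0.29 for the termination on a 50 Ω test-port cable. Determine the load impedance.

Z_L ≈ 90.8 Ω

Z_L = Z_0·(1 + Γ)/(1 − Γ) = 50·(1.29)/(0.71)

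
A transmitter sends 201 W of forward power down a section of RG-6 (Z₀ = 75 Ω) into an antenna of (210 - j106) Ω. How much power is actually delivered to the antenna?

|Γ| = |(135 − j106)/(285 − j106)| = 0.564
|Γ|² = 0.319
P_refl = |Γ|²·P_inc = 64 W, P_del = (1 − |Γ|²)·P_inc = 137 W

P_delivered ≈ 137 W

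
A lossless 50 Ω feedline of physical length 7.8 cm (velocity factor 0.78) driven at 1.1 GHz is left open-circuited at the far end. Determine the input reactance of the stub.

λ = v/f = 0.78·c / 1.1 GHz = 0.213 m
βl = 2π·l/λ = 2π × 0.367 = 132°
tan(βl) = -1.11
For an open-circuited stub, Z_in = −jZ_0·cot(βl) = −jZ_0/tan(βl)

X_in ≈ 45 Ω (inductive)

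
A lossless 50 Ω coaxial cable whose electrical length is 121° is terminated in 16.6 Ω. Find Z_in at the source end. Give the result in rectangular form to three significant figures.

Z_in ≈ 47.9 − j56.7 Ω

tan(βl) = tan(121°) = -1.66
Z_in = Z_0·(Z_L + jZ_0·tanβl)/(Z_0 + jZ_L·tanβl)
     = 50·(16.6 − j83.2)/(50 − j27.6)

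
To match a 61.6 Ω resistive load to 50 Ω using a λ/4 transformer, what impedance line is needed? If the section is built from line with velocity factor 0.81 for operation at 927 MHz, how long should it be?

Z_qwt = √(Z_0·R_L) = √(50 × 61.6) = √3080
λ = 0.81·c/f = 0.262 m, so l = λ/4 = 0.0655 m

Z_qwt ≈ 55.5 Ω; length ≈ 6.55 cm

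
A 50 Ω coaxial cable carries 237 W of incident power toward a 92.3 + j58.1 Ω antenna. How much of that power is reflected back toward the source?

|Γ| = |(42.3 + j58.1)/(142.3 + j58.1)| = 0.468
|Γ|² = 0.219
P_refl = |Γ|²·P_inc = 51.8 W, P_del = (1 − |Γ|²)·P_inc = 185 W

P_reflected ≈ 51.8 W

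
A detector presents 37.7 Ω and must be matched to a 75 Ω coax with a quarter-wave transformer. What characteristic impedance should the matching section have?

Z_qwt = √(Z_0·R_L) = √(75 × 37.7) = √2828

Z_qwt ≈ 53.2 Ω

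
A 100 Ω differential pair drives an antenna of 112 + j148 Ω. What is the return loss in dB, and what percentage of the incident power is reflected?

RL ≈ 4.82 dB; 33% of incident power reflected

Γ = (12 + j148)/(212 + j148), |Γ| = 0.574
RL = −20·log₁₀(0.574) = 4.82 dB
P_refl/P_inc = |Γ|² = 0.33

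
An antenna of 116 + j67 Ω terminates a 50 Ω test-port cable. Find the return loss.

RL ≈ 5.59 dB

Γ = (66 + j67)/(166 + j67), |Γ| = 0.525
RL = −20·log₁₀|Γ| = −20·log₁₀(0.525)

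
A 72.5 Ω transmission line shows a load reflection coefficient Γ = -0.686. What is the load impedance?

Z_L ≈ 13.5 Ω

Z_L = Z_0·(1 + Γ)/(1 − Γ) = 72.5·(0.314)/(1.69)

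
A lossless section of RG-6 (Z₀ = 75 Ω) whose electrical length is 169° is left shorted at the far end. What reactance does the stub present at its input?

tan(βl) = -0.194
For a shorted stub, Z_in = jZ_0·tan(βl)

X_in ≈ -14.6 Ω (capacitive)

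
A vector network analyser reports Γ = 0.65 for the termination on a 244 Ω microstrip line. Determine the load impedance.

Z_L = Z_0·(1 + Γ)/(1 − Γ) = 244·(1.65)/(0.35)

Z_L ≈ 1150 Ω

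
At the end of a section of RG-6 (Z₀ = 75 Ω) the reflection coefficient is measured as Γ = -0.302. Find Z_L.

Z_L ≈ 40.2 Ω

Z_L = Z_0·(1 + Γ)/(1 − Γ) = 75·(0.698)/(1.3)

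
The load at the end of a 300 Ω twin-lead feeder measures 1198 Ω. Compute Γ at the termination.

Γ = (Z_L − Z_0)/(Z_L + Z_0) = (1198 − 300)/(1198 + 300) = 898/1498

Γ = 0.599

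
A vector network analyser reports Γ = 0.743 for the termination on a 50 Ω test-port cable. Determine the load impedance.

Z_L = Z_0·(1 + Γ)/(1 − Γ) = 50·(1.74)/(0.257)

Z_L ≈ 339 Ω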